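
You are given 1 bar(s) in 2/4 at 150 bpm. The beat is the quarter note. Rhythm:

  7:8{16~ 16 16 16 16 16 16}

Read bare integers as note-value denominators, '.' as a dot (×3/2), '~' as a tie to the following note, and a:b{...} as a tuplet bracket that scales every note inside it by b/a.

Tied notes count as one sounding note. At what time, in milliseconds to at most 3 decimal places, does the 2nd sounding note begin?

1. 0.0ms @ 0 + 228.571ms (4/7)
2. 228.571ms @ 4/7 + 114.286ms (2/7)
3. 342.857ms @ 6/7 + 114.286ms (2/7)
4. 457.143ms @ 8/7 + 114.286ms (2/7)
5. 571.429ms @ 10/7 + 114.286ms (2/7)
6. 685.714ms @ 12/7 + 114.286ms (2/7)

note 2 onset = 4/7b = 228.571ms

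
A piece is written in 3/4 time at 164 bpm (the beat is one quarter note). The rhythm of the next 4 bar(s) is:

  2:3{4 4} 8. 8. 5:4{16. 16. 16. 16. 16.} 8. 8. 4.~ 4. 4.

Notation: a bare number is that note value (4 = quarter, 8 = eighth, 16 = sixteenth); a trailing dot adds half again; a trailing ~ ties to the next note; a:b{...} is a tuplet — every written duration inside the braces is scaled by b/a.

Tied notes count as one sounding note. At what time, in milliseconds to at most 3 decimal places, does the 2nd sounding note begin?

1. 0.0ms @ 0 + 548.78ms (3/2)
2. 548.78ms @ 3/2 + 548.78ms (3/2)
3. 1097.561ms @ 3 + 274.39ms (3/4)
4. 1371.951ms @ 15/4 + 274.39ms (3/4)
5. 1646.341ms @ 9/2 + 109.756ms (3/10)
6. 1756.098ms @ 24/5 + 109.756ms (3/10)
7. 1865.854ms @ 51/10 + 109.756ms (3/10)
8. 1975.61ms @ 27/5 + 109.756ms (3/10)
9. 2085.366ms @ 57/10 + 109.756ms (3/10)
10. 2195.122ms @ 6 + 274.39ms (3/4)
11. 2469.512ms @ 27/4 + 274.39ms (3/4)
12. 2743.902ms @ 15/2 + 1097.561ms (3)
13. 3841.463ms @ 21/2 + 548.78ms (3/2)

note 2 onset = 3/2b = 548.78ms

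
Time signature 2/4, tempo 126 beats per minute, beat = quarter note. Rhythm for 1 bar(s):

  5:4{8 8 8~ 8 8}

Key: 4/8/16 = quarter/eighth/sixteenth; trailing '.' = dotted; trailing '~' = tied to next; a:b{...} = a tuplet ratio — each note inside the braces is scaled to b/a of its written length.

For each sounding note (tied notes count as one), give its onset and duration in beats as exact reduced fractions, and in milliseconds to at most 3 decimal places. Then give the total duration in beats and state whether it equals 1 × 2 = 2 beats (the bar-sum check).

1) 0.0ms=0b +190.476ms=2/5b
2) 190.476ms=2/5b +190.476ms=2/5b
3) 380.952ms=4/5b +380.952ms=4/5b
4) 761.905ms=8/5b +190.476ms=2/5b
Σ=2b of 2 (126bpm 2/4) — PASS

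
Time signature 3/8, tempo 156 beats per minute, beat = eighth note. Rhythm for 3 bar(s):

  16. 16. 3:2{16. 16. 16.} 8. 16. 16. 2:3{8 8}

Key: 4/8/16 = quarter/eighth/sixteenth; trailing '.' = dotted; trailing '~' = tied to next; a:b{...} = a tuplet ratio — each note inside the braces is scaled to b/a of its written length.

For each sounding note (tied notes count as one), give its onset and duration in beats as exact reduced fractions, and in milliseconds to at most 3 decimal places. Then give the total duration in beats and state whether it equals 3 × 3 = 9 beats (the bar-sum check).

1) 0.0ms=0b +288.462ms=3/4b
2) 288.462ms=3/4b +288.462ms=3/4b
3) 576.923ms=3/2b +192.308ms=1/2b
4) 769.231ms=2b +192.308ms=1/2b
5) 961.538ms=5/2b +192.308ms=1/2b
6) 1153.846ms=3b +576.923ms=3/2b
7) 1730.769ms=9/2b +288.462ms=3/4b
8) 2019.231ms=21/4b +288.462ms=3/4b
9) 2307.692ms=6b +576.923ms=3/2b
10) 2884.615ms=15/2b +576.923ms=3/2b
Σ=9b of 9 (156bpm 3/8) — PASS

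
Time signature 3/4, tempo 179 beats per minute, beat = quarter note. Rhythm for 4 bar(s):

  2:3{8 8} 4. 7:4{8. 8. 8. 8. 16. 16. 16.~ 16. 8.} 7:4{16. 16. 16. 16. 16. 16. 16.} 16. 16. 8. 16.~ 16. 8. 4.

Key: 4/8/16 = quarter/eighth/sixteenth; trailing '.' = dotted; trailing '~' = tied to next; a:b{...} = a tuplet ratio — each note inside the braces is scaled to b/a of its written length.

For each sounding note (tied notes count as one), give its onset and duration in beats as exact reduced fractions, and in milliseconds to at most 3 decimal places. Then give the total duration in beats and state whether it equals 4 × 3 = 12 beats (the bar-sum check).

1) 0.0ms=0b +251.397ms=3/4b
2) 251.397ms=3/4b +251.397ms=3/4b
3) 502.793ms=3/2b +502.793ms=3/2b
4) 1005.587ms=3b +143.655ms=3/7b
5) 1149.242ms=24/7b +143.655ms=3/7b
6) 1292.897ms=27/7b +143.655ms=3/7b
7) 1436.552ms=30/7b +143.655ms=3/7b
8) 1580.208ms=33/7b +71.828ms=3/14b
9) 1652.035ms=69/14b +71.828ms=3/14b
10) 1723.863ms=36/7b +143.655ms=3/7b
11) 1867.518ms=39/7b +143.655ms=3/7b
12) 2011.173ms=6b +71.828ms=3/14b
13) 2083.001ms=87/14b +71.828ms=3/14b
14) 2154.828ms=45/7b +71.828ms=3/14b
15) 2226.656ms=93/14b +71.828ms=3/14b
16) 2298.484ms=48/7b +71.828ms=3/14b
17) 2370.311ms=99/14b +71.828ms=3/14b
18) 2442.139ms=51/7b +71.828ms=3/14b
19) 2513.966ms=15/2b +125.698ms=3/8b
20) 2639.665ms=63/8b +125.698ms=3/8b
21) 2765.363ms=33/4b +251.397ms=3/4b
22) 3016.76ms=9b +251.397ms=3/4b
23) 3268.156ms=39/4b +251.397ms=3/4b
24) 3519.553ms=21/2b +502.793ms=3/2b
Σ=12b of 12 (179bpm 3/4) — PASS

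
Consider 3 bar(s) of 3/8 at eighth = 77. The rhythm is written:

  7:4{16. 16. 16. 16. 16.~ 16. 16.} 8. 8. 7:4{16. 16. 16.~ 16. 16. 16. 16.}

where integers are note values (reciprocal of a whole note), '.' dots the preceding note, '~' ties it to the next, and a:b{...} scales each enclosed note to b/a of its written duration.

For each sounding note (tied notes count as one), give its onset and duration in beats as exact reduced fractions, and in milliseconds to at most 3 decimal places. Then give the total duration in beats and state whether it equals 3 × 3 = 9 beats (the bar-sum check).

1) 0.0ms=0b +333.952ms=3/7b
2) 333.952ms=3/7b +333.952ms=3/7b
3) 667.904ms=6/7b +333.952ms=3/7b
4) 1001.855ms=9/7b +333.952ms=3/7b
5) 1335.807ms=12/7b +667.904ms=6/7b
6) 2003.711ms=18/7b +333.952ms=3/7b
7) 2337.662ms=3b +1168.831ms=3/2b
8) 3506.494ms=9/2b +1168.831ms=3/2b
9) 4675.325ms=6b +333.952ms=3/7b
10) 5009.276ms=45/7b +333.952ms=3/7b
11) 5343.228ms=48/7b +667.904ms=6/7b
12) 6011.132ms=54/7b +333.952ms=3/7b
13) 6345.083ms=57/7b +333.952ms=3/7b
14) 6679.035ms=60/7b +333.952ms=3/7b
Σ=9b of 9 (77bpm 3/8) — PASS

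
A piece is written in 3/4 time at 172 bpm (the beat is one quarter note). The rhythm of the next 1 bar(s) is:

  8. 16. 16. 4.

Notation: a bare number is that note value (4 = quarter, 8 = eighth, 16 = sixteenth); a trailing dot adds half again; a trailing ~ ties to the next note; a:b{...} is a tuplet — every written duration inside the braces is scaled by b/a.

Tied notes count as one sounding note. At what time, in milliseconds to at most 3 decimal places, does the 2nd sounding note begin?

note 2 onset = 3/4b = 261.628ms

1. 0.0ms @ 0 + 261.628ms (3/4)
2. 261.628ms @ 3/4 + 130.814ms (3/8)
3. 392.442ms @ 9/8 + 130.814ms (3/8)
4. 523.256ms @ 3/2 + 523.256ms (3/2)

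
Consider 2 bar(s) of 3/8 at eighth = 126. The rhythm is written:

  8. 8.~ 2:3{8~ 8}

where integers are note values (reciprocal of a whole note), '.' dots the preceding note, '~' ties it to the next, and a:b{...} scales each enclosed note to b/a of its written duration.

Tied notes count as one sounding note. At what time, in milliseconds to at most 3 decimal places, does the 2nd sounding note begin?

1. 0.0ms @ 0 + 714.286ms (3/2)
2. 714.286ms @ 3/2 + 2142.857ms (9/2)

note 2 onset = 3/2b = 714.286ms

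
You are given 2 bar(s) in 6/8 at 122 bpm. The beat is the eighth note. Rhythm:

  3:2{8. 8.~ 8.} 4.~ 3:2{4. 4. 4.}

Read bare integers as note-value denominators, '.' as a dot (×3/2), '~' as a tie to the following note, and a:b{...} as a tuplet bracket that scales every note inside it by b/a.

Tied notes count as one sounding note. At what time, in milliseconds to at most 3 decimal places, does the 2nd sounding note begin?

note 2 onset = 1b = 491.803ms

1. 0.0ms @ 0 + 491.803ms (1)
2. 491.803ms @ 1 + 983.607ms (2)
3. 1475.41ms @ 3 + 2459.016ms (5)
4. 3934.426ms @ 8 + 983.607ms (2)
5. 4918.033ms @ 10 + 983.607ms (2)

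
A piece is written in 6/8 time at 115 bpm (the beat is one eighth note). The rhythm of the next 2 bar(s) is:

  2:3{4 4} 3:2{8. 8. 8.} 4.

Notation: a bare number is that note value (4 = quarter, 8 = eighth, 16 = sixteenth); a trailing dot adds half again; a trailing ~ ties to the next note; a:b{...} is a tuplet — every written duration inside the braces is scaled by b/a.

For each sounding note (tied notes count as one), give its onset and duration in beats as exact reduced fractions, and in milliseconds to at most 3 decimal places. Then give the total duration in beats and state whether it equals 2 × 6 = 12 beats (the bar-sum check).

1) 0.0ms=0b +1565.217ms=3b
2) 1565.217ms=3b +1565.217ms=3b
3) 3130.435ms=6b +521.739ms=1b
4) 3652.174ms=7b +521.739ms=1b
5) 4173.913ms=8b +521.739ms=1b
6) 4695.652ms=9b +1565.217ms=3b
Σ=12b of 12 (115bpm 6/8) — PASS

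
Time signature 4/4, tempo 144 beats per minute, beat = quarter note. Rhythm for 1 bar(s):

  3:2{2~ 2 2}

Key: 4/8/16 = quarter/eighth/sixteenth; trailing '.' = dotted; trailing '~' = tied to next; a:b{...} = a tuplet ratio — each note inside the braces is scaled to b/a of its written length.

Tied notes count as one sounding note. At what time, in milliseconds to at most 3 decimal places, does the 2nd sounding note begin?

note 2 onset = 8/3b = 1111.111ms

1. 0.0ms @ 0 + 1111.111ms (8/3)
2. 1111.111ms @ 8/3 + 555.556ms (4/3)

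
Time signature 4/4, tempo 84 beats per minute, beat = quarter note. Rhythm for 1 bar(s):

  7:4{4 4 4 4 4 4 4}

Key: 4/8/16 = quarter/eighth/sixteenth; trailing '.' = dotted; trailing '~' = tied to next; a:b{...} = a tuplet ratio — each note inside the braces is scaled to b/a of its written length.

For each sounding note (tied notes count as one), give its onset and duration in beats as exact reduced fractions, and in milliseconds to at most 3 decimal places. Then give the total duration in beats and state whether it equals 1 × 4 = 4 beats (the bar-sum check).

1) 0.0ms=0b +408.163ms=4/7b
2) 408.163ms=4/7b +408.163ms=4/7b
3) 816.327ms=8/7b +408.163ms=4/7b
4) 1224.49ms=12/7b +408.163ms=4/7b
5) 1632.653ms=16/7b +408.163ms=4/7b
6) 2040.816ms=20/7b +408.163ms=4/7b
7) 2448.98ms=24/7b +408.163ms=4/7b
Σ=4b of 4 (84bpm 4/4) — PASS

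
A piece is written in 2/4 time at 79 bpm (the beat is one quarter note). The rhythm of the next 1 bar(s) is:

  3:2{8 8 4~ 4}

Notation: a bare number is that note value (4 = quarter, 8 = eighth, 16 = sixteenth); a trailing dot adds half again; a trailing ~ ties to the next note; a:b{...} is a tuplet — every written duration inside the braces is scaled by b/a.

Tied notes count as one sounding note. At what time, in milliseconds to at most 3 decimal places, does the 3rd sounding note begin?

1. 0.0ms @ 0 + 253.165ms (1/3)
2. 253.165ms @ 1/3 + 253.165ms (1/3)
3. 506.329ms @ 2/3 + 1012.658ms (4/3)

note 3 onset = 2/3b = 506.329ms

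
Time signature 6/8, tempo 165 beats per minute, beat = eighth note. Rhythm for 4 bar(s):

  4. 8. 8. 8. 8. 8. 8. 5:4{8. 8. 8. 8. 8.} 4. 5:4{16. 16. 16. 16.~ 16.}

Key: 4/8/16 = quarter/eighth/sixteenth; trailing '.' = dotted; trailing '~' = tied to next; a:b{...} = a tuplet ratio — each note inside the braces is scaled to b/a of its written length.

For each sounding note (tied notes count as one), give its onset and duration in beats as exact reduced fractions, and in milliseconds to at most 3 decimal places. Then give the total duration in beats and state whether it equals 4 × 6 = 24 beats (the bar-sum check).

1) 0.0ms=0b +1090.909ms=3b
2) 1090.909ms=3b +545.455ms=3/2b
3) 1636.364ms=9/2b +545.455ms=3/2b
4) 2181.818ms=6b +545.455ms=3/2b
5) 2727.273ms=15/2b +545.455ms=3/2b
6) 3272.727ms=9b +545.455ms=3/2b
7) 3818.182ms=21/2b +545.455ms=3/2b
8) 4363.636ms=12b +436.364ms=6/5b
9) 4800.0ms=66/5b +436.364ms=6/5b
10) 5236.364ms=72/5b +436.364ms=6/5b
11) 5672.727ms=78/5b +436.364ms=6/5b
12) 6109.091ms=84/5b +436.364ms=6/5b
13) 6545.455ms=18b +1090.909ms=3b
14) 7636.364ms=21b +218.182ms=3/5b
15) 7854.545ms=108/5b +218.182ms=3/5b
16) 8072.727ms=111/5b +218.182ms=3/5b
17) 8290.909ms=114/5b +436.364ms=6/5b
Σ=24b of 24 (165bpm 6/8) — PASS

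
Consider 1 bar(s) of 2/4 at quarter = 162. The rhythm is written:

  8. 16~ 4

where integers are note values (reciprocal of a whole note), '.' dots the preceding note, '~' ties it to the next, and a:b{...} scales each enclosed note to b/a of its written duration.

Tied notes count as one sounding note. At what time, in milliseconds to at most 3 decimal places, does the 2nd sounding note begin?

1. 0.0ms @ 0 + 277.778ms (3/4)
2. 277.778ms @ 3/4 + 462.963ms (5/4)

note 2 onset = 3/4b = 277.778ms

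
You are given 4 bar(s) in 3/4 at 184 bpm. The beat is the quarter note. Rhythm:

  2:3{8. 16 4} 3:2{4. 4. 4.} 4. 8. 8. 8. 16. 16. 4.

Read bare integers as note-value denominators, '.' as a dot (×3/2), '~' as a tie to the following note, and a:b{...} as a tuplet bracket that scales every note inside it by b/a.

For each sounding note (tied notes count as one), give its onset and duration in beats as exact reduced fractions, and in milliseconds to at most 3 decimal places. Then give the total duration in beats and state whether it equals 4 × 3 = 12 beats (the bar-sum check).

1) 0.0ms=0b +366.848ms=9/8b
2) 366.848ms=9/8b +122.283ms=3/8b
3) 489.13ms=3/2b +489.13ms=3/2b
4) 978.261ms=3b +326.087ms=1b
5) 1304.348ms=4b +326.087ms=1b
6) 1630.435ms=5b +326.087ms=1b
7) 1956.522ms=6b +489.13ms=3/2b
8) 2445.652ms=15/2b +244.565ms=3/4b
9) 2690.217ms=33/4b +244.565ms=3/4b
10) 2934.783ms=9b +244.565ms=3/4b
11) 3179.348ms=39/4b +122.283ms=3/8b
12) 3301.63ms=81/8b +122.283ms=3/8b
13) 3423.913ms=21/2b +489.13ms=3/2b
Σ=12b of 12 (184bpm 3/4) — PASS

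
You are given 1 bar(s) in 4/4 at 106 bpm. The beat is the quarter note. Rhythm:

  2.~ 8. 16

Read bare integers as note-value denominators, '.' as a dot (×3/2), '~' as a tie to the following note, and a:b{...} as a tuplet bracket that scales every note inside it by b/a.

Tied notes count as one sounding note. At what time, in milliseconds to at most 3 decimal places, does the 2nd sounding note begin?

note 2 onset = 15/4b = 2122.642ms

1. 0.0ms @ 0 + 2122.642ms (15/4)
2. 2122.642ms @ 15/4 + 141.509ms (1/4)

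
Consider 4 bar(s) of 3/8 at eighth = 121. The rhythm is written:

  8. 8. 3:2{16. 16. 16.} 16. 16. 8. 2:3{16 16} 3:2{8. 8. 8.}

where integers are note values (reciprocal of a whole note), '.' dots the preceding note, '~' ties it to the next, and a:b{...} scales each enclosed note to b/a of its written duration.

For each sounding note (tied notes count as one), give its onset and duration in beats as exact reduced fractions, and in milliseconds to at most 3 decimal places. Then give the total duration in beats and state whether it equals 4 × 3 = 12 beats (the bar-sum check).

1) 0.0ms=0b +743.802ms=3/2b
2) 743.802ms=3/2b +743.802ms=3/2b
3) 1487.603ms=3b +247.934ms=1/2b
4) 1735.537ms=7/2b +247.934ms=1/2b
5) 1983.471ms=4b +247.934ms=1/2b
6) 2231.405ms=9/2b +371.901ms=3/4b
7) 2603.306ms=21/4b +371.901ms=3/4b
8) 2975.207ms=6b +743.802ms=3/2b
9) 3719.008ms=15/2b +371.901ms=3/4b
10) 4090.909ms=33/4b +371.901ms=3/4b
11) 4462.81ms=9b +495.868ms=1b
12) 4958.678ms=10b +495.868ms=1b
13) 5454.545ms=11b +495.868ms=1b
Σ=12b of 12 (121bpm 3/8) — PASS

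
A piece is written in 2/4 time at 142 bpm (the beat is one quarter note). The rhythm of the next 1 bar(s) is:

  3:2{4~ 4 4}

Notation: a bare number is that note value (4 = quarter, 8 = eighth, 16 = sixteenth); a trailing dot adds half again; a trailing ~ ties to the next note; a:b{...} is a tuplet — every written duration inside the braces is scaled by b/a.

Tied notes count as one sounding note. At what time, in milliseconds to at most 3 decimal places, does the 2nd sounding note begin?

note 2 onset = 4/3b = 563.38ms

1. 0.0ms @ 0 + 563.38ms (4/3)
2. 563.38ms @ 4/3 + 281.69ms (2/3)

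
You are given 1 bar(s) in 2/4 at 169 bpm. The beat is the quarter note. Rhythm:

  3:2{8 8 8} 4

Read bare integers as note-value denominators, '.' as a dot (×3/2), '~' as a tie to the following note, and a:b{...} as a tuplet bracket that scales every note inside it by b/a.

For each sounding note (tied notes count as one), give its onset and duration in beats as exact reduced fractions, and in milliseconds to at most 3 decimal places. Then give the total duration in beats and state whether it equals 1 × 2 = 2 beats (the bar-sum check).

1) 0.0ms=0b +118.343ms=1/3b
2) 118.343ms=1/3b +118.343ms=1/3b
3) 236.686ms=2/3b +118.343ms=1/3b
4) 355.03ms=1b +355.03ms=1b
Σ=2b of 2 (169bpm 2/4) — PASS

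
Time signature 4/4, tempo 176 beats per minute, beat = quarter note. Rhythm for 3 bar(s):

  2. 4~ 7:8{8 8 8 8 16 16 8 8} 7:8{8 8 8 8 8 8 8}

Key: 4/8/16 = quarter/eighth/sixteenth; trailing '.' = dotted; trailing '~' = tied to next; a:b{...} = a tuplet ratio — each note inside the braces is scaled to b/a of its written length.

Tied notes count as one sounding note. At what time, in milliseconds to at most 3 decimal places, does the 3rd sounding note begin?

1. 0.0ms @ 0 + 1022.727ms (3)
2. 1022.727ms @ 3 + 535.714ms (11/7)
3. 1558.442ms @ 32/7 + 194.805ms (4/7)
4. 1753.247ms @ 36/7 + 194.805ms (4/7)
5. 1948.052ms @ 40/7 + 194.805ms (4/7)
6. 2142.857ms @ 44/7 + 97.403ms (2/7)
7. 2240.26ms @ 46/7 + 97.403ms (2/7)
8. 2337.662ms @ 48/7 + 194.805ms (4/7)
9. 2532.468ms @ 52/7 + 194.805ms (4/7)
10. 2727.273ms @ 8 + 194.805ms (4/7)
11. 2922.078ms @ 60/7 + 194.805ms (4/7)
12. 3116.883ms @ 64/7 + 194.805ms (4/7)
13. 3311.688ms @ 68/7 + 194.805ms (4/7)
14. 3506.494ms @ 72/7 + 194.805ms (4/7)
15. 3701.299ms @ 76/7 + 194.805ms (4/7)
16. 3896.104ms @ 80/7 + 194.805ms (4/7)

note 3 onset = 32/7b = 1558.442ms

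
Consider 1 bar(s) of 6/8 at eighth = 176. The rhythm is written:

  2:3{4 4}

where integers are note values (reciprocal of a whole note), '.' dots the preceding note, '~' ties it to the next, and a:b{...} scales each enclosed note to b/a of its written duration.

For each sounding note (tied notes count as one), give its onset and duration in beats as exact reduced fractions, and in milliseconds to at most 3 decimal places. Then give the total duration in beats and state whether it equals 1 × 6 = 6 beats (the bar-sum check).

1) 0.0ms=0b +1022.727ms=3b
2) 1022.727ms=3b +1022.727ms=3b
Σ=6b of 6 (176bpm 6/8) — PASS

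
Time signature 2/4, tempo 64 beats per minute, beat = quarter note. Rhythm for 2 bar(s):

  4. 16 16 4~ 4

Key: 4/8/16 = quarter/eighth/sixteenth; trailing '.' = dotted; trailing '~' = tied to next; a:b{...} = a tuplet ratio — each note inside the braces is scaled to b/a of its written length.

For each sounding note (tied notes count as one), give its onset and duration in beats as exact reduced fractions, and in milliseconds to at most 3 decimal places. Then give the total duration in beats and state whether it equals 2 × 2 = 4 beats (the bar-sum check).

1) 0.0ms=0b +1406.25ms=3/2b
2) 1406.25ms=3/2b +234.375ms=1/4b
3) 1640.625ms=7/4b +234.375ms=1/4b
4) 1875.0ms=2b +1875.0ms=2b
Σ=4b of 4 (64bpm 2/4) — PASS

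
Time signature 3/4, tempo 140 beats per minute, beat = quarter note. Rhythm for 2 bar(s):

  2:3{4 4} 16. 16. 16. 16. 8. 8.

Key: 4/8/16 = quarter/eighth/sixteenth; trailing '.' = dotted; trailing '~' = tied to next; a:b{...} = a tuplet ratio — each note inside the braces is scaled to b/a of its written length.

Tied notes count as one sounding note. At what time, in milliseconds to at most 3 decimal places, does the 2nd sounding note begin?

note 2 onset = 3/2b = 642.857ms

1. 0.0ms @ 0 + 642.857ms (3/2)
2. 642.857ms @ 3/2 + 642.857ms (3/2)
3. 1285.714ms @ 3 + 160.714ms (3/8)
4. 1446.429ms @ 27/8 + 160.714ms (3/8)
5. 1607.143ms @ 15/4 + 160.714ms (3/8)
6. 1767.857ms @ 33/8 + 160.714ms (3/8)
7. 1928.571ms @ 9/2 + 321.429ms (3/4)
8. 2250.0ms @ 21/4 + 321.429ms (3/4)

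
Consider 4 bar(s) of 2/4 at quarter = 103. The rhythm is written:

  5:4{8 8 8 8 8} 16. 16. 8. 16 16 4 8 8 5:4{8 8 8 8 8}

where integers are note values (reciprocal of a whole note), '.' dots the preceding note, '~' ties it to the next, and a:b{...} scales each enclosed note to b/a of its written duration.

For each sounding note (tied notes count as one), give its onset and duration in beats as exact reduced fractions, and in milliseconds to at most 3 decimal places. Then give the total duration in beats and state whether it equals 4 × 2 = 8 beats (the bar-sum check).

1) 0.0ms=0b +233.01ms=2/5b
2) 233.01ms=2/5b +233.01ms=2/5b
3) 466.019ms=4/5b +233.01ms=2/5b
4) 699.029ms=6/5b +233.01ms=2/5b
5) 932.039ms=8/5b +233.01ms=2/5b
6) 1165.049ms=2b +218.447ms=3/8b
7) 1383.495ms=19/8b +218.447ms=3/8b
8) 1601.942ms=11/4b +436.893ms=3/4b
9) 2038.835ms=7/2b +145.631ms=1/4b
10) 2184.466ms=15/4b +145.631ms=1/4b
11) 2330.097ms=4b +582.524ms=1b
12) 2912.621ms=5b +291.262ms=1/2b
13) 3203.883ms=11/2b +291.262ms=1/2b
14) 3495.146ms=6b +233.01ms=2/5b
15) 3728.155ms=32/5b +233.01ms=2/5b
16) 3961.165ms=34/5b +233.01ms=2/5b
17) 4194.175ms=36/5b +233.01ms=2/5b
18) 4427.184ms=38/5b +233.01ms=2/5b
Σ=8b of 8 (103bpm 2/4) — PASS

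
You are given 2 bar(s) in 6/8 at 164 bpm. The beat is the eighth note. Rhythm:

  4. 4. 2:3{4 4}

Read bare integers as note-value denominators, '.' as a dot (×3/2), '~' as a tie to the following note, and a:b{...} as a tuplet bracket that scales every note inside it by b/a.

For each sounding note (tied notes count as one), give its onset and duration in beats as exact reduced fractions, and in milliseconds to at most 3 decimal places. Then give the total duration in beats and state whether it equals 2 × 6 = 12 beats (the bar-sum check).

1) 0.0ms=0b +1097.561ms=3b
2) 1097.561ms=3b +1097.561ms=3b
3) 2195.122ms=6b +1097.561ms=3b
4) 3292.683ms=9b +1097.561ms=3b
Σ=12b of 12 (164bpm 6/8) — PASS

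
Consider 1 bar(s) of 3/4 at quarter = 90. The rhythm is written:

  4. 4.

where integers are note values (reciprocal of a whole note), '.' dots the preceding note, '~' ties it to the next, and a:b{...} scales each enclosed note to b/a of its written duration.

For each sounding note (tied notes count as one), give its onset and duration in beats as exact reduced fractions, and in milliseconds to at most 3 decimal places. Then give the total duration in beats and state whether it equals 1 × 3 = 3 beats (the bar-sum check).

1) 0.0ms=0b +1000.0ms=3/2b
2) 1000.0ms=3/2b +1000.0ms=3/2b
Σ=3b of 3 (90bpm 3/4) — PASS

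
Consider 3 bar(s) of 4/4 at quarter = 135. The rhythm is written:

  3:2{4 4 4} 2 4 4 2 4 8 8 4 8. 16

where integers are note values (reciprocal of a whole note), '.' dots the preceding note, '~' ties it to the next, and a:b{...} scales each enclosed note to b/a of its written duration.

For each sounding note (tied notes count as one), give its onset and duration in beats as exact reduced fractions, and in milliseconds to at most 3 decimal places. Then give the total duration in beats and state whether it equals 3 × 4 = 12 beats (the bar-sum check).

1) 0.0ms=0b +296.296ms=2/3b
2) 296.296ms=2/3b +296.296ms=2/3b
3) 592.593ms=4/3b +296.296ms=2/3b
4) 888.889ms=2b +888.889ms=2b
5) 1777.778ms=4b +444.444ms=1b
6) 2222.222ms=5b +444.444ms=1b
7) 2666.667ms=6b +888.889ms=2b
8) 3555.556ms=8b +444.444ms=1b
9) 4000.0ms=9b +222.222ms=1/2b
10) 4222.222ms=19/2b +222.222ms=1/2b
11) 4444.444ms=10b +444.444ms=1b
12) 4888.889ms=11b +333.333ms=3/4b
13) 5222.222ms=47/4b +111.111ms=1/4b
Σ=12b of 12 (135bpm 4/4) — PASS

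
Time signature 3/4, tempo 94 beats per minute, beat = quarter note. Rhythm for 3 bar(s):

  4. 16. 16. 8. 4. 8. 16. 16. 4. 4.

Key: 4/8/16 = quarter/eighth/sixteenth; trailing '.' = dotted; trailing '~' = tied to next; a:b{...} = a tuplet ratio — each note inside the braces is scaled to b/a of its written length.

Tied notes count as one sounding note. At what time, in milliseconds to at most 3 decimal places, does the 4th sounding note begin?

1. 0.0ms @ 0 + 957.447ms (3/2)
2. 957.447ms @ 3/2 + 239.362ms (3/8)
3. 1196.809ms @ 15/8 + 239.362ms (3/8)
4. 1436.17ms @ 9/4 + 478.723ms (3/4)
5. 1914.894ms @ 3 + 957.447ms (3/2)
6. 2872.34ms @ 9/2 + 478.723ms (3/4)
7. 3351.064ms @ 21/4 + 239.362ms (3/8)
8. 3590.426ms @ 45/8 + 239.362ms (3/8)
9. 3829.787ms @ 6 + 957.447ms (3/2)
10. 4787.234ms @ 15/2 + 957.447ms (3/2)

note 4 onset = 9/4b = 1436.17ms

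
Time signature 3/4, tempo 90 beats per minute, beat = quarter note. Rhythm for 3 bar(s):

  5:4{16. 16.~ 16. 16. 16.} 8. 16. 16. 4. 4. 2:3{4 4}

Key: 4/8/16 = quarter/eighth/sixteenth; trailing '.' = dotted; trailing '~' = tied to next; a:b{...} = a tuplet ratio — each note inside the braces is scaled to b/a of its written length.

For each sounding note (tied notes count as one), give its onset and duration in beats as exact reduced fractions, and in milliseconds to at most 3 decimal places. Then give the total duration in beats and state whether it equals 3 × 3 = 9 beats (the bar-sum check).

1) 0.0ms=0b +200.0ms=3/10b
2) 200.0ms=3/10b +400.0ms=3/5b
3) 600.0ms=9/10b +200.0ms=3/10b
4) 800.0ms=6/5b +200.0ms=3/10b
5) 1000.0ms=3/2b +500.0ms=3/4b
6) 1500.0ms=9/4b +250.0ms=3/8b
7) 1750.0ms=21/8b +250.0ms=3/8b
8) 2000.0ms=3b +1000.0ms=3/2b
9) 3000.0ms=9/2b +1000.0ms=3/2b
10) 4000.0ms=6b +1000.0ms=3/2b
11) 5000.0ms=15/2b +1000.0ms=3/2b
Σ=9b of 9 (90bpm 3/4) — PASS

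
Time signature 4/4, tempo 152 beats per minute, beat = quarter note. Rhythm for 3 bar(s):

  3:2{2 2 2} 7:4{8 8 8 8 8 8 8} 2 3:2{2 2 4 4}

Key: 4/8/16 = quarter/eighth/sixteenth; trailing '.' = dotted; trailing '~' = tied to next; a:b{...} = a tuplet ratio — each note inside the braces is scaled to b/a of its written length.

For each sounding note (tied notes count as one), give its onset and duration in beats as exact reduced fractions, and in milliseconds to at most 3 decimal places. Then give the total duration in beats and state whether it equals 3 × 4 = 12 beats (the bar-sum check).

1) 0.0ms=0b +526.316ms=4/3b
2) 526.316ms=4/3b +526.316ms=4/3b
3) 1052.632ms=8/3b +526.316ms=4/3b
4) 1578.947ms=4b +112.782ms=2/7b
5) 1691.729ms=30/7b +112.782ms=2/7b
6) 1804.511ms=32/7b +112.782ms=2/7b
7) 1917.293ms=34/7b +112.782ms=2/7b
8) 2030.075ms=36/7b +112.782ms=2/7b
9) 2142.857ms=38/7b +112.782ms=2/7b
10) 2255.639ms=40/7b +112.782ms=2/7b
11) 2368.421ms=6b +789.474ms=2b
12) 3157.895ms=8b +526.316ms=4/3b
13) 3684.211ms=28/3b +526.316ms=4/3b
14) 4210.526ms=32/3b +263.158ms=2/3b
15) 4473.684ms=34/3b +263.158ms=2/3b
Σ=12b of 12 (152bpm 4/4) — PASS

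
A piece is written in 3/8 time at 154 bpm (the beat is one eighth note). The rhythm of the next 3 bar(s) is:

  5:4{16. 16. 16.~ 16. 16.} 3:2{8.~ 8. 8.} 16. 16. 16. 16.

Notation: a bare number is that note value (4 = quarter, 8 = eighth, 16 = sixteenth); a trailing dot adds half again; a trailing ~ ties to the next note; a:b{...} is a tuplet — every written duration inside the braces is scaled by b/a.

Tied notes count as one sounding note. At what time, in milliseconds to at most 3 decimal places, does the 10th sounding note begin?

1. 0.0ms @ 0 + 233.766ms (3/5)
2. 233.766ms @ 3/5 + 233.766ms (3/5)
3. 467.532ms @ 6/5 + 467.532ms (6/5)
4. 935.065ms @ 12/5 + 233.766ms (3/5)
5. 1168.831ms @ 3 + 779.221ms (2)
6. 1948.052ms @ 5 + 389.61ms (1)
7. 2337.662ms @ 6 + 292.208ms (3/4)
8. 2629.87ms @ 27/4 + 292.208ms (3/4)
9. 2922.078ms @ 15/2 + 292.208ms (3/4)
10. 3214.286ms @ 33/4 + 292.208ms (3/4)

note 10 onset = 33/4b = 3214.286ms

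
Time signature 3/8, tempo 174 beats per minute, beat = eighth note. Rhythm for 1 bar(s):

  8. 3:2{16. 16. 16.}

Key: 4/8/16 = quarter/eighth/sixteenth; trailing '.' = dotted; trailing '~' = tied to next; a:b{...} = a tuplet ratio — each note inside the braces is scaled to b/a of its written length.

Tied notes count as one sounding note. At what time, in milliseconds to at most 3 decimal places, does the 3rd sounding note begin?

1. 0.0ms @ 0 + 517.241ms (3/2)
2. 517.241ms @ 3/2 + 172.414ms (1/2)
3. 689.655ms @ 2 + 172.414ms (1/2)
4. 862.069ms @ 5/2 + 172.414ms (1/2)

note 3 onset = 2b = 689.655ms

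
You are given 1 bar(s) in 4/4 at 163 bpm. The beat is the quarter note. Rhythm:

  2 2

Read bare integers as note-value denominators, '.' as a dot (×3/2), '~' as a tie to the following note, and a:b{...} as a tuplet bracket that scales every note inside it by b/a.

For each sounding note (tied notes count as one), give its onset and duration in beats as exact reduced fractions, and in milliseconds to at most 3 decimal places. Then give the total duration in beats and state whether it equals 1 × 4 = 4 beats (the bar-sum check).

1) 0.0ms=0b +736.196ms=2b
2) 736.196ms=2b +736.196ms=2b
Σ=4b of 4 (163bpm 4/4) — PASS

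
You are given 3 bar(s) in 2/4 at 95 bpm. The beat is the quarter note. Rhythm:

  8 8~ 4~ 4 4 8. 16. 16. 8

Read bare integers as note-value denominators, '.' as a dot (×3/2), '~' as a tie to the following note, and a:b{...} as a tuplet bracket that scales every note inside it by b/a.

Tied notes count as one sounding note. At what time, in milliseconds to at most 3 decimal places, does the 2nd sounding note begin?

note 2 onset = 1/2b = 315.789ms

1. 0.0ms @ 0 + 315.789ms (1/2)
2. 315.789ms @ 1/2 + 1578.947ms (5/2)
3. 1894.737ms @ 3 + 631.579ms (1)
4. 2526.316ms @ 4 + 473.684ms (3/4)
5. 3000.0ms @ 19/4 + 236.842ms (3/8)
6. 3236.842ms @ 41/8 + 236.842ms (3/8)
7. 3473.684ms @ 11/2 + 315.789ms (1/2)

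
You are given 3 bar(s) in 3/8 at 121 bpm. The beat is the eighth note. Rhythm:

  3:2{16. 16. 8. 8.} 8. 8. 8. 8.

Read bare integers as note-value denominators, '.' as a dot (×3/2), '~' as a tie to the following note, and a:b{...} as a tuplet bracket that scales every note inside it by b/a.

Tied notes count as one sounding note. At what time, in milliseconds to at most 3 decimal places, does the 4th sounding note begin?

note 4 onset = 2b = 991.736ms

1. 0.0ms @ 0 + 247.934ms (1/2)
2. 247.934ms @ 1/2 + 247.934ms (1/2)
3. 495.868ms @ 1 + 495.868ms (1)
4. 991.736ms @ 2 + 495.868ms (1)
5. 1487.603ms @ 3 + 743.802ms (3/2)
6. 2231.405ms @ 9/2 + 743.802ms (3/2)
7. 2975.207ms @ 6 + 743.802ms (3/2)
8. 3719.008ms @ 15/2 + 743.802ms (3/2)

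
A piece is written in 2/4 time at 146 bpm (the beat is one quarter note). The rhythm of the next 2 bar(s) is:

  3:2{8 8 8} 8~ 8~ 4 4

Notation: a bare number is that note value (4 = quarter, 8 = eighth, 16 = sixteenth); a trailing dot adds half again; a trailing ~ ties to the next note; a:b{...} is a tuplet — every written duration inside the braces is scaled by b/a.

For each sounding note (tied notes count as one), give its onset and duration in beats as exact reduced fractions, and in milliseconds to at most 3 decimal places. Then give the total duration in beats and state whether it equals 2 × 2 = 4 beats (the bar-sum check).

1) 0.0ms=0b +136.986ms=1/3b
2) 136.986ms=1/3b +136.986ms=1/3b
3) 273.973ms=2/3b +136.986ms=1/3b
4) 410.959ms=1b +821.918ms=2b
5) 1232.877ms=3b +410.959ms=1b
Σ=4b of 4 (146bpm 2/4) — PASS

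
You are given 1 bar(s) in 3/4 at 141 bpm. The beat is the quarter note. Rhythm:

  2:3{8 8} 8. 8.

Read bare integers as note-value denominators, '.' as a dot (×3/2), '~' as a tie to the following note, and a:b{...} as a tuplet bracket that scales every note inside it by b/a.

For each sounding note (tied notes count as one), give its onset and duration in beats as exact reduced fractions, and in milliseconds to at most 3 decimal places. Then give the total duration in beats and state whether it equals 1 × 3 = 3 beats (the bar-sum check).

1) 0.0ms=0b +319.149ms=3/4b
2) 319.149ms=3/4b +319.149ms=3/4b
3) 638.298ms=3/2b +319.149ms=3/4b
4) 957.447ms=9/4b +319.149ms=3/4b
Σ=3b of 3 (141bpm 3/4) — PASS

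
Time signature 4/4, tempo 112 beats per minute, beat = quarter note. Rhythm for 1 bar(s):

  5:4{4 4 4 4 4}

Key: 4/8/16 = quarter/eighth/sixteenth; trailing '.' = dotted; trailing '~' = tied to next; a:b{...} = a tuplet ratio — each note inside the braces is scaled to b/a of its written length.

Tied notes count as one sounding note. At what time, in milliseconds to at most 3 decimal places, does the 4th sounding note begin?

note 4 onset = 12/5b = 1285.714ms

1. 0.0ms @ 0 + 428.571ms (4/5)
2. 428.571ms @ 4/5 + 428.571ms (4/5)
3. 857.143ms @ 8/5 + 428.571ms (4/5)
4. 1285.714ms @ 12/5 + 428.571ms (4/5)
5. 1714.286ms @ 16/5 + 428.571ms (4/5)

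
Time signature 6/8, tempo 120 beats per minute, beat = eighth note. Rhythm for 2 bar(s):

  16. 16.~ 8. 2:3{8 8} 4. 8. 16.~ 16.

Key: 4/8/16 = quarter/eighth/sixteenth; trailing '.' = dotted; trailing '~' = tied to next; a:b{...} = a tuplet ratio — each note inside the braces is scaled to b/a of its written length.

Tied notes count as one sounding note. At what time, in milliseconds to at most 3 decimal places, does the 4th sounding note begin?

1. 0.0ms @ 0 + 375.0ms (3/4)
2. 375.0ms @ 3/4 + 1125.0ms (9/4)
3. 1500.0ms @ 3 + 750.0ms (3/2)
4. 2250.0ms @ 9/2 + 750.0ms (3/2)
5. 3000.0ms @ 6 + 1500.0ms (3)
6. 4500.0ms @ 9 + 750.0ms (3/2)
7. 5250.0ms @ 21/2 + 750.0ms (3/2)

note 4 onset = 9/2b = 2250.0ms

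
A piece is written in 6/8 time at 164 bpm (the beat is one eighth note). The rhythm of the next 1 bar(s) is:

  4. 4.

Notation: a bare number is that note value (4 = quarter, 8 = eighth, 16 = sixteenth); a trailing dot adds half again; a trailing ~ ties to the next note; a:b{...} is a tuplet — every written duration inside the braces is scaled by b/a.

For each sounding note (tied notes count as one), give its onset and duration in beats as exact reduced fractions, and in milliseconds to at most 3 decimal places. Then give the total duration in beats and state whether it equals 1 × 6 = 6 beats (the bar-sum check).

1) 0.0ms=0b +1097.561ms=3b
2) 1097.561ms=3b +1097.561ms=3b
Σ=6b of 6 (164bpm 6/8) — PASS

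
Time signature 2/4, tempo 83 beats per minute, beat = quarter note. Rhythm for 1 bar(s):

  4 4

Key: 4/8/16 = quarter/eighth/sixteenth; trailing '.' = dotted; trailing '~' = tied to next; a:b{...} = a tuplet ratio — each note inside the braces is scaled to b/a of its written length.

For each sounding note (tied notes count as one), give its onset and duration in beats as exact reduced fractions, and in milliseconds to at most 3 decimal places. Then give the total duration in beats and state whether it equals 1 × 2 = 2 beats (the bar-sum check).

1) 0.0ms=0b +722.892ms=1b
2) 722.892ms=1b +722.892ms=1b
Σ=2b of 2 (83bpm 2/4) — PASS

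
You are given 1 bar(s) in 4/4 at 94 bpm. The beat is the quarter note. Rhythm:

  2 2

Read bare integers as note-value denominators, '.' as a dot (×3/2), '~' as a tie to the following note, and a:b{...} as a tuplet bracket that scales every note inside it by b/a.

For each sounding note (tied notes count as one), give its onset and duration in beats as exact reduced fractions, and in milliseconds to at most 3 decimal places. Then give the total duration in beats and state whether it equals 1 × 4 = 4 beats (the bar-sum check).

1) 0.0ms=0b +1276.596ms=2b
2) 1276.596ms=2b +1276.596ms=2b
Σ=4b of 4 (94bpm 4/4) — PASS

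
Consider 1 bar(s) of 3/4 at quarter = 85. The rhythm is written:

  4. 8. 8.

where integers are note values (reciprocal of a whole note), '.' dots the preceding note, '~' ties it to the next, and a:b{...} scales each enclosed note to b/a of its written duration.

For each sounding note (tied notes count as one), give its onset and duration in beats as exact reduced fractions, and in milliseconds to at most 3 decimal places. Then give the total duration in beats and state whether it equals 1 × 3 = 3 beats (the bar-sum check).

1) 0.0ms=0b +1058.824ms=3/2b
2) 1058.824ms=3/2b +529.412ms=3/4b
3) 1588.235ms=9/4b +529.412ms=3/4b
Σ=3b of 3 (85bpm 3/4) — PASS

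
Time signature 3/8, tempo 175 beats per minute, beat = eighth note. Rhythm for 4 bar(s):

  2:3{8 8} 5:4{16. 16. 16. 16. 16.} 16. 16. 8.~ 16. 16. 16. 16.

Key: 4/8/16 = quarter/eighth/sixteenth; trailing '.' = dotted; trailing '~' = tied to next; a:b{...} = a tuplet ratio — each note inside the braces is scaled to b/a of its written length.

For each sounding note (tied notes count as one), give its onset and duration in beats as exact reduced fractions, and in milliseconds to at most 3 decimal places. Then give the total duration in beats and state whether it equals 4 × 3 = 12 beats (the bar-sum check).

1) 0.0ms=0b +514.286ms=3/2b
2) 514.286ms=3/2b +514.286ms=3/2b
3) 1028.571ms=3b +205.714ms=3/5b
4) 1234.286ms=18/5b +205.714ms=3/5b
5) 1440.0ms=21/5b +205.714ms=3/5b
6) 1645.714ms=24/5b +205.714ms=3/5b
7) 1851.429ms=27/5b +205.714ms=3/5b
8) 2057.143ms=6b +257.143ms=3/4b
9) 2314.286ms=27/4b +257.143ms=3/4b
10) 2571.429ms=15/2b +771.429ms=9/4b
11) 3342.857ms=39/4b +257.143ms=3/4b
12) 3600.0ms=21/2b +257.143ms=3/4b
13) 3857.143ms=45/4b +257.143ms=3/4b
Σ=12b of 12 (175bpm 3/8) — PASS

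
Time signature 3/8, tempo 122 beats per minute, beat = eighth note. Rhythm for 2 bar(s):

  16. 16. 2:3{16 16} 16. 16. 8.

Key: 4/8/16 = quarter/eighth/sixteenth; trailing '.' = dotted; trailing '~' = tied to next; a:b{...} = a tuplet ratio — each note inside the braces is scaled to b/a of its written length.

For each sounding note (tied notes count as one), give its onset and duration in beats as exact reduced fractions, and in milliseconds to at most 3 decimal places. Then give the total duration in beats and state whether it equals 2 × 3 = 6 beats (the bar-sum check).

1) 0.0ms=0b +368.852ms=3/4b
2) 368.852ms=3/4b +368.852ms=3/4b
3) 737.705ms=3/2b +368.852ms=3/4b
4) 1106.557ms=9/4b +368.852ms=3/4b
5) 1475.41ms=3b +368.852ms=3/4b
6) 1844.262ms=15/4b +368.852ms=3/4b
7) 2213.115ms=9/2b +737.705ms=3/2b
Σ=6b of 6 (122bpm 3/8) — PASS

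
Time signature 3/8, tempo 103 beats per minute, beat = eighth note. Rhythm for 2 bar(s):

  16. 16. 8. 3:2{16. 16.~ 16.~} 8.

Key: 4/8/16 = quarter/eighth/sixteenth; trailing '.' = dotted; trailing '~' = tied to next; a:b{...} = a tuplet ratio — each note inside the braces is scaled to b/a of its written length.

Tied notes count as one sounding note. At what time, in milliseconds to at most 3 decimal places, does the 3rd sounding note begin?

note 3 onset = 3/2b = 873.786ms

1. 0.0ms @ 0 + 436.893ms (3/4)
2. 436.893ms @ 3/4 + 436.893ms (3/4)
3. 873.786ms @ 3/2 + 873.786ms (3/2)
4. 1747.573ms @ 3 + 291.262ms (1/2)
5. 2038.835ms @ 7/2 + 1456.311ms (5/2)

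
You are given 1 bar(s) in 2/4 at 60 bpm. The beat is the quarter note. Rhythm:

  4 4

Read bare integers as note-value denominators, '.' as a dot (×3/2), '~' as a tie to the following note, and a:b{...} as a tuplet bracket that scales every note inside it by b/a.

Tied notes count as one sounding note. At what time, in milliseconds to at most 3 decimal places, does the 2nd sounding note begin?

note 2 onset = 1b = 1000.0ms

1. 0.0ms @ 0 + 1000.0ms (1)
2. 1000.0ms @ 1 + 1000.0ms (1)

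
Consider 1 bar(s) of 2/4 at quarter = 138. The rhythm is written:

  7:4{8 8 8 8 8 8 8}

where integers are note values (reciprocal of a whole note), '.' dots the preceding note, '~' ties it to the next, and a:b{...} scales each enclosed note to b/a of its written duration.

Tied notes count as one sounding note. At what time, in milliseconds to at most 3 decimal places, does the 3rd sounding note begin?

note 3 onset = 4/7b = 248.447ms

1. 0.0ms @ 0 + 124.224ms (2/7)
2. 124.224ms @ 2/7 + 124.224ms (2/7)
3. 248.447ms @ 4/7 + 124.224ms (2/7)
4. 372.671ms @ 6/7 + 124.224ms (2/7)
5. 496.894ms @ 8/7 + 124.224ms (2/7)
6. 621.118ms @ 10/7 + 124.224ms (2/7)
7. 745.342ms @ 12/7 + 124.224ms (2/7)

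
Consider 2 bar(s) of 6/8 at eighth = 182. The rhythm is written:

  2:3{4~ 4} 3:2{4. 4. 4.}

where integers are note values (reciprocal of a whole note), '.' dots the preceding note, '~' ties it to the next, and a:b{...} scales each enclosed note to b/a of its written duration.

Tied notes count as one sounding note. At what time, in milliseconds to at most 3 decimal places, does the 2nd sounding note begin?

note 2 onset = 6b = 1978.022ms

1. 0.0ms @ 0 + 1978.022ms (6)
2. 1978.022ms @ 6 + 659.341ms (2)
3. 2637.363ms @ 8 + 659.341ms (2)
4. 3296.703ms @ 10 + 659.341ms (2)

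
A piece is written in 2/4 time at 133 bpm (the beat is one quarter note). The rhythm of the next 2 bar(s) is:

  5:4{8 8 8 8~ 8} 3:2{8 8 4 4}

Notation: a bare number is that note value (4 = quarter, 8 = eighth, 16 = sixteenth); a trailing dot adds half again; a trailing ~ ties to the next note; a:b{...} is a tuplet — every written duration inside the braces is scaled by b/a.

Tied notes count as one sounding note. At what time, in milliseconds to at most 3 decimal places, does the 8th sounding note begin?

note 8 onset = 10/3b = 1503.759ms

1. 0.0ms @ 0 + 180.451ms (2/5)
2. 180.451ms @ 2/5 + 180.451ms (2/5)
3. 360.902ms @ 4/5 + 180.451ms (2/5)
4. 541.353ms @ 6/5 + 360.902ms (4/5)
5. 902.256ms @ 2 + 150.376ms (1/3)
6. 1052.632ms @ 7/3 + 150.376ms (1/3)
7. 1203.008ms @ 8/3 + 300.752ms (2/3)
8. 1503.759ms @ 10/3 + 300.752ms (2/3)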